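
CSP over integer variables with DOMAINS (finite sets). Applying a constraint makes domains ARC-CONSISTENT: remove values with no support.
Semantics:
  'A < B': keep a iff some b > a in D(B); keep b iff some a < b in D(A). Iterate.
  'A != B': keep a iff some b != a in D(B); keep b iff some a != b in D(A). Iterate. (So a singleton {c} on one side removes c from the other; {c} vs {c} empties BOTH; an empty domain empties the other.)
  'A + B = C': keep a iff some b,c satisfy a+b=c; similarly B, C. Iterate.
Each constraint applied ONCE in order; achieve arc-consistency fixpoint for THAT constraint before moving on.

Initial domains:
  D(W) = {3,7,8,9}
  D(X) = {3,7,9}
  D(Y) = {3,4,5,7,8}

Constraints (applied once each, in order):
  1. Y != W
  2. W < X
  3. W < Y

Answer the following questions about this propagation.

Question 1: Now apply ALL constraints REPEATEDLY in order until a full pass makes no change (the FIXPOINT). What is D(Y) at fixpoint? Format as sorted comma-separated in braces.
Answer: {4,5,7,8}

Derivation:
pass 0 (initial): D(Y)={3,4,5,7,8}
pass 1: W {3,7,8,9}->{3,7}; X {3,7,9}->{7,9}; Y {3,4,5,7,8}->{4,5,7,8}
pass 2: no change
Fixpoint after 2 passes: D(Y) = {4,5,7,8}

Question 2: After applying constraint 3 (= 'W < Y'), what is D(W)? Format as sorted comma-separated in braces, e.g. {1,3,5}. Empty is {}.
Answer: {3,7}

Derivation:
Constraint 1 (Y != W) on D(Y)={3,4,5,7,8} D(W)={3,7,8,9}: no change
Constraint 2 (W < X) on D(W)={3,7,8,9} D(X)={3,7,9}: W {3,7,8,9}->{3,7,8}; X {3,7,9}->{7,9}
Constraint 3 (W < Y) on D(W)={3,7,8} D(Y)={3,4,5,7,8}: W {3,7,8}->{3,7}; Y {3,4,5,7,8}->{4,5,7,8}
So after constraint 3: D(W) = {3,7}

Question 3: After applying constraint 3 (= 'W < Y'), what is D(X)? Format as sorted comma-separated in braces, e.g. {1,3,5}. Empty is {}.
Answer: {7,9}

Derivation:
Constraint 1 (Y != W) on D(Y)={3,4,5,7,8} D(W)={3,7,8,9}: no change
Constraint 2 (W < X) on D(W)={3,7,8,9} D(X)={3,7,9}: W {3,7,8,9}->{3,7,8}; X {3,7,9}->{7,9}
Constraint 3 (W < Y) on D(W)={3,7,8} D(Y)={3,4,5,7,8}: W {3,7,8}->{3,7}; Y {3,4,5,7,8}->{4,5,7,8}
So after constraint 3: D(X) = {7,9}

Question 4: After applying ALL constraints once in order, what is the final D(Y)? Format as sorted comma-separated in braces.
Answer: {4,5,7,8}

Derivation:
Constraint 1 (Y != W) on D(Y)={3,4,5,7,8} D(W)={3,7,8,9}: no change
Constraint 2 (W < X) on D(W)={3,7,8,9} D(X)={3,7,9}: W {3,7,8,9}->{3,7,8}; X {3,7,9}->{7,9}
Constraint 3 (W < Y) on D(W)={3,7,8} D(Y)={3,4,5,7,8}: W {3,7,8}->{3,7}; Y {3,4,5,7,8}->{4,5,7,8}
So after all 3 constraints: D(Y) = {4,5,7,8}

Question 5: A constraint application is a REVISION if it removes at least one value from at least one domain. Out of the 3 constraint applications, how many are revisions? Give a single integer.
Constraint 1 (Y != W) on D(Y)={3,4,5,7,8} D(W)={3,7,8,9}: no change => not a revision
Constraint 2 (W < X) on D(W)={3,7,8,9} D(X)={3,7,9}: W {3,7,8,9}->{3,7,8}; X {3,7,9}->{7,9} => REVISION
Constraint 3 (W < Y) on D(W)={3,7,8} D(Y)={3,4,5,7,8}: W {3,7,8}->{3,7}; Y {3,4,5,7,8}->{4,5,7,8} => REVISION
Total revisions = 2

Answer: 2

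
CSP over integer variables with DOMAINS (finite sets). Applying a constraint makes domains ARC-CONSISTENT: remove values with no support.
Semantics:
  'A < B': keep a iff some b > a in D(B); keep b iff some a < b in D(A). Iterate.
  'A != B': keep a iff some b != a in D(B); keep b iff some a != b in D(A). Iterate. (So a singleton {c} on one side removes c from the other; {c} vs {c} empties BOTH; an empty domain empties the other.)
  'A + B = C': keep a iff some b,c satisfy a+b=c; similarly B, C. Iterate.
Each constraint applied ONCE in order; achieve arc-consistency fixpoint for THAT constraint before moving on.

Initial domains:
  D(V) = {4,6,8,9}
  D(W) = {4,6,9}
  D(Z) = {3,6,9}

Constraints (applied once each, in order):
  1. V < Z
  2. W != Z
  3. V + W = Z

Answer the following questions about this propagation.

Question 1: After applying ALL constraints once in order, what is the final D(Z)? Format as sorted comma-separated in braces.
Answer: {}

Derivation:
Constraint 1 (V < Z) on D(V)={4,6,8,9} D(Z)={3,6,9}: V {4,6,8,9}->{4,6,8}; Z {3,6,9}->{6,9}
Constraint 2 (W != Z) on D(W)={4,6,9} D(Z)={6,9}: no change
Constraint 3 (V + W = Z) on D(V)={4,6,8} D(W)={4,6,9} D(Z)={6,9}: V {4,6,8}->{}; W {4,6,9}->{}; Z {6,9}->{}
So after all 3 constraints: D(Z) = {}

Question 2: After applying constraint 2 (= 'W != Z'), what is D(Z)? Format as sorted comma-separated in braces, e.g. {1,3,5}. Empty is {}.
Answer: {6,9}

Derivation:
Constraint 1 (V < Z) on D(V)={4,6,8,9} D(Z)={3,6,9}: V {4,6,8,9}->{4,6,8}; Z {3,6,9}->{6,9}
Constraint 2 (W != Z) on D(W)={4,6,9} D(Z)={6,9}: no change
So after constraint 2: D(Z) = {6,9}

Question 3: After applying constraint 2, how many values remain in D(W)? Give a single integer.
Answer: 3

Derivation:
Constraint 1 (V < Z) on D(V)={4,6,8,9} D(Z)={3,6,9}: V {4,6,8,9}->{4,6,8}; Z {3,6,9}->{6,9}
Constraint 2 (W != Z) on D(W)={4,6,9} D(Z)={6,9}: no change
So after constraint 2: D(W)={4,6,9}, size = 3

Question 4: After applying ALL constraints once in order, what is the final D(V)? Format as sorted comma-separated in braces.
Answer: {}

Derivation:
Constraint 1 (V < Z) on D(V)={4,6,8,9} D(Z)={3,6,9}: V {4,6,8,9}->{4,6,8}; Z {3,6,9}->{6,9}
Constraint 2 (W != Z) on D(W)={4,6,9} D(Z)={6,9}: no change
Constraint 3 (V + W = Z) on D(V)={4,6,8} D(W)={4,6,9} D(Z)={6,9}: V {4,6,8}->{}; W {4,6,9}->{}; Z {6,9}->{}
So after all 3 constraints: D(V) = {}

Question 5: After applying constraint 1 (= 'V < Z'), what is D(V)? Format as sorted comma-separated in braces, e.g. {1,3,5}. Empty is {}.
Constraint 1 (V < Z) on D(V)={4,6,8,9} D(Z)={3,6,9}: V {4,6,8,9}->{4,6,8}; Z {3,6,9}->{6,9}
So after constraint 1: D(V) = {4,6,8}

Answer: {4,6,8}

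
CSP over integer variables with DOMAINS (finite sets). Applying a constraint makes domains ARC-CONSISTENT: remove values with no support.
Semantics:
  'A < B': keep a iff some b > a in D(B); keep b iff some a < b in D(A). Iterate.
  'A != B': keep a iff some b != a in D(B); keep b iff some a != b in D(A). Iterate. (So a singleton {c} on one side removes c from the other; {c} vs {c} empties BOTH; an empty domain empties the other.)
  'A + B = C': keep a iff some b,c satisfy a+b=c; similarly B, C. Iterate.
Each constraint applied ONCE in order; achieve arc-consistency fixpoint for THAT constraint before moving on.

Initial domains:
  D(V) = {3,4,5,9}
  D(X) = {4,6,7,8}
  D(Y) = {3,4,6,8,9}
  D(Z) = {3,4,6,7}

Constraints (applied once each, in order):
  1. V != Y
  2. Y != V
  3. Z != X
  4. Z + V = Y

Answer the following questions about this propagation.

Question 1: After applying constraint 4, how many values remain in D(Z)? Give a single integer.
Answer: 3

Derivation:
Constraint 1 (V != Y) on D(V)={3,4,5,9} D(Y)={3,4,6,8,9}: no change
Constraint 2 (Y != V) on D(Y)={3,4,6,8,9} D(V)={3,4,5,9}: no change
Constraint 3 (Z != X) on D(Z)={3,4,6,7} D(X)={4,6,7,8}: no change
Constraint 4 (Z + V = Y) on D(Z)={3,4,6,7} D(V)={3,4,5,9} D(Y)={3,4,6,8,9}: Z {3,4,6,7}->{3,4,6}; V {3,4,5,9}->{3,4,5}; Y {3,4,6,8,9}->{6,8,9}
So after constraint 4: D(Z)={3,4,6}, size = 3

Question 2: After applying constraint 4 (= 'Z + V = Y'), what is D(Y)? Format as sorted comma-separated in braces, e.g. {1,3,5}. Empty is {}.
Constraint 1 (V != Y) on D(V)={3,4,5,9} D(Y)={3,4,6,8,9}: no change
Constraint 2 (Y != V) on D(Y)={3,4,6,8,9} D(V)={3,4,5,9}: no change
Constraint 3 (Z != X) on D(Z)={3,4,6,7} D(X)={4,6,7,8}: no change
Constraint 4 (Z + V = Y) on D(Z)={3,4,6,7} D(V)={3,4,5,9} D(Y)={3,4,6,8,9}: Z {3,4,6,7}->{3,4,6}; V {3,4,5,9}->{3,4,5}; Y {3,4,6,8,9}->{6,8,9}
So after constraint 4: D(Y) = {6,8,9}

Answer: {6,8,9}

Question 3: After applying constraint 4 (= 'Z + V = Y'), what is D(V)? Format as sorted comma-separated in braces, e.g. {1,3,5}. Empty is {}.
Constraint 1 (V != Y) on D(V)={3,4,5,9} D(Y)={3,4,6,8,9}: no change
Constraint 2 (Y != V) on D(Y)={3,4,6,8,9} D(V)={3,4,5,9}: no change
Constraint 3 (Z != X) on D(Z)={3,4,6,7} D(X)={4,6,7,8}: no change
Constraint 4 (Z + V = Y) on D(Z)={3,4,6,7} D(V)={3,4,5,9} D(Y)={3,4,6,8,9}: Z {3,4,6,7}->{3,4,6}; V {3,4,5,9}->{3,4,5}; Y {3,4,6,8,9}->{6,8,9}
So after constraint 4: D(V) = {3,4,5}

Answer: {3,4,5}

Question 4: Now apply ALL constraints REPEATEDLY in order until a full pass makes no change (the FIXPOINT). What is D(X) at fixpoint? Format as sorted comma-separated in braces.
pass 0 (initial): D(X)={4,6,7,8}
pass 1: V {3,4,5,9}->{3,4,5}; Y {3,4,6,8,9}->{6,8,9}; Z {3,4,6,7}->{3,4,6}
pass 2: no change
Fixpoint after 2 passes: D(X) = {4,6,7,8}

Answer: {4,6,7,8}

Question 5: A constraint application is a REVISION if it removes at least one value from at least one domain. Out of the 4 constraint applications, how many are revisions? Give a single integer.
Constraint 1 (V != Y) on D(V)={3,4,5,9} D(Y)={3,4,6,8,9}: no change => not a revision
Constraint 2 (Y != V) on D(Y)={3,4,6,8,9} D(V)={3,4,5,9}: no change => not a revision
Constraint 3 (Z != X) on D(Z)={3,4,6,7} D(X)={4,6,7,8}: no change => not a revision
Constraint 4 (Z + V = Y) on D(Z)={3,4,6,7} D(V)={3,4,5,9} D(Y)={3,4,6,8,9}: Z {3,4,6,7}->{3,4,6}; V {3,4,5,9}->{3,4,5}; Y {3,4,6,8,9}->{6,8,9} => REVISION
Total revisions = 1

Answer: 1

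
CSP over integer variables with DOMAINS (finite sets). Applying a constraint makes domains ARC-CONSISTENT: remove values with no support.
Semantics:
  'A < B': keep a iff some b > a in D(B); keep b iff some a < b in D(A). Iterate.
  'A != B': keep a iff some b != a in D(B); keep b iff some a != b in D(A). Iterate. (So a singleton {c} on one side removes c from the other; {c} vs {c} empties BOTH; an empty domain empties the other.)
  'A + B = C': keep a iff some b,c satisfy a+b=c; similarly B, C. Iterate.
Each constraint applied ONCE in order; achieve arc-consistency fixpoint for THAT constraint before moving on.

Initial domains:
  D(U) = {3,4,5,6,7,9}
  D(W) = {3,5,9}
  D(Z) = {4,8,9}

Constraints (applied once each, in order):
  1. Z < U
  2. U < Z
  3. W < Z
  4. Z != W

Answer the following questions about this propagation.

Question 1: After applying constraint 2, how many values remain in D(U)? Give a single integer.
Answer: 3

Derivation:
Constraint 1 (Z < U) on D(Z)={4,8,9} D(U)={3,4,5,6,7,9}: Z {4,8,9}->{4,8}; U {3,4,5,6,7,9}->{5,6,7,9}
Constraint 2 (U < Z) on D(U)={5,6,7,9} D(Z)={4,8}: U {5,6,7,9}->{5,6,7}; Z {4,8}->{8}
So after constraint 2: D(U)={5,6,7}, size = 3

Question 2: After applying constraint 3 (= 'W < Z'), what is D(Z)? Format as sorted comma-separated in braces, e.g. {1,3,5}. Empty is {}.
Answer: {8}

Derivation:
Constraint 1 (Z < U) on D(Z)={4,8,9} D(U)={3,4,5,6,7,9}: Z {4,8,9}->{4,8}; U {3,4,5,6,7,9}->{5,6,7,9}
Constraint 2 (U < Z) on D(U)={5,6,7,9} D(Z)={4,8}: U {5,6,7,9}->{5,6,7}; Z {4,8}->{8}
Constraint 3 (W < Z) on D(W)={3,5,9} D(Z)={8}: W {3,5,9}->{3,5}
So after constraint 3: D(Z) = {8}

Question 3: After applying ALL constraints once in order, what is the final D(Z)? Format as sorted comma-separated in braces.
Answer: {8}

Derivation:
Constraint 1 (Z < U) on D(Z)={4,8,9} D(U)={3,4,5,6,7,9}: Z {4,8,9}->{4,8}; U {3,4,5,6,7,9}->{5,6,7,9}
Constraint 2 (U < Z) on D(U)={5,6,7,9} D(Z)={4,8}: U {5,6,7,9}->{5,6,7}; Z {4,8}->{8}
Constraint 3 (W < Z) on D(W)={3,5,9} D(Z)={8}: W {3,5,9}->{3,5}
Constraint 4 (Z != W) on D(Z)={8} D(W)={3,5}: no change
So after all 4 constraints: D(Z) = {8}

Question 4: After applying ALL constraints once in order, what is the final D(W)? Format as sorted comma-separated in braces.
Constraint 1 (Z < U) on D(Z)={4,8,9} D(U)={3,4,5,6,7,9}: Z {4,8,9}->{4,8}; U {3,4,5,6,7,9}->{5,6,7,9}
Constraint 2 (U < Z) on D(U)={5,6,7,9} D(Z)={4,8}: U {5,6,7,9}->{5,6,7}; Z {4,8}->{8}
Constraint 3 (W < Z) on D(W)={3,5,9} D(Z)={8}: W {3,5,9}->{3,5}
Constraint 4 (Z != W) on D(Z)={8} D(W)={3,5}: no change
So after all 4 constraints: D(W) = {3,5}

Answer: {3,5}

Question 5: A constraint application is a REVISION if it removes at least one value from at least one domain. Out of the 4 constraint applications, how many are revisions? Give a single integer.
Answer: 3

Derivation:
Constraint 1 (Z < U) on D(Z)={4,8,9} D(U)={3,4,5,6,7,9}: Z {4,8,9}->{4,8}; U {3,4,5,6,7,9}->{5,6,7,9} => REVISION
Constraint 2 (U < Z) on D(U)={5,6,7,9} D(Z)={4,8}: U {5,6,7,9}->{5,6,7}; Z {4,8}->{8} => REVISION
Constraint 3 (W < Z) on D(W)={3,5,9} D(Z)={8}: W {3,5,9}->{3,5} => REVISION
Constraint 4 (Z != W) on D(Z)={8} D(W)={3,5}: no change => not a revision
Total revisions = 3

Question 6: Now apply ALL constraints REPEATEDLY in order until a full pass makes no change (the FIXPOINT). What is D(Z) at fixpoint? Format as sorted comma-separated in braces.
Answer: {}

Derivation:
pass 0 (initial): D(Z)={4,8,9}
pass 1: U {3,4,5,6,7,9}->{5,6,7}; W {3,5,9}->{3,5}; Z {4,8,9}->{8}
pass 2: U {5,6,7}->{}; W {3,5}->{}; Z {8}->{}
pass 3: no change
Fixpoint after 3 passes: D(Z) = {}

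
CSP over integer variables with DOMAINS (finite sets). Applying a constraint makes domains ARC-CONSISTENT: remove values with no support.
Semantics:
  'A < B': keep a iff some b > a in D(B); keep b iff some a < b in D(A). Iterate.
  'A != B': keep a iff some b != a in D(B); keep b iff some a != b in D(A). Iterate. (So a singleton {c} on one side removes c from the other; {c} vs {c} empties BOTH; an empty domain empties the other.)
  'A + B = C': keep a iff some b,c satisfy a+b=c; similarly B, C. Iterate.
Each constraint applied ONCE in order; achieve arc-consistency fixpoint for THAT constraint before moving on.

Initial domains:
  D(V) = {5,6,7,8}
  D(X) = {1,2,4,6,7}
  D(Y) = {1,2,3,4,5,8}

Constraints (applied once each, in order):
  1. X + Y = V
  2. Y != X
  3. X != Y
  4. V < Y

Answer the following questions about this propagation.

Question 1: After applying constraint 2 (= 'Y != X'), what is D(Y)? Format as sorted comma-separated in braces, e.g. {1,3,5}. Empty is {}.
Constraint 1 (X + Y = V) on D(X)={1,2,4,6,7} D(Y)={1,2,3,4,5,8} D(V)={5,6,7,8}: Y {1,2,3,4,5,8}->{1,2,3,4,5}
Constraint 2 (Y != X) on D(Y)={1,2,3,4,5} D(X)={1,2,4,6,7}: no change
So after constraint 2: D(Y) = {1,2,3,4,5}

Answer: {1,2,3,4,5}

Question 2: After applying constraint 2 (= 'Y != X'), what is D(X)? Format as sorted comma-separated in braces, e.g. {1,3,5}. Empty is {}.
Constraint 1 (X + Y = V) on D(X)={1,2,4,6,7} D(Y)={1,2,3,4,5,8} D(V)={5,6,7,8}: Y {1,2,3,4,5,8}->{1,2,3,4,5}
Constraint 2 (Y != X) on D(Y)={1,2,3,4,5} D(X)={1,2,4,6,7}: no change
So after constraint 2: D(X) = {1,2,4,6,7}

Answer: {1,2,4,6,7}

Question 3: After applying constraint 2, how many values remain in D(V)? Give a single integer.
Constraint 1 (X + Y = V) on D(X)={1,2,4,6,7} D(Y)={1,2,3,4,5,8} D(V)={5,6,7,8}: Y {1,2,3,4,5,8}->{1,2,3,4,5}
Constraint 2 (Y != X) on D(Y)={1,2,3,4,5} D(X)={1,2,4,6,7}: no change
So after constraint 2: D(V)={5,6,7,8}, size = 4

Answer: 4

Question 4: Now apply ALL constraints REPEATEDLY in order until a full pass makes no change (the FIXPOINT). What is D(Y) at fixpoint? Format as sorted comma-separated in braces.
Answer: {}

Derivation:
pass 0 (initial): D(Y)={1,2,3,4,5,8}
pass 1: V {5,6,7,8}->{}; Y {1,2,3,4,5,8}->{}
pass 2: X {1,2,4,6,7}->{}
pass 3: no change
Fixpoint after 3 passes: D(Y) = {}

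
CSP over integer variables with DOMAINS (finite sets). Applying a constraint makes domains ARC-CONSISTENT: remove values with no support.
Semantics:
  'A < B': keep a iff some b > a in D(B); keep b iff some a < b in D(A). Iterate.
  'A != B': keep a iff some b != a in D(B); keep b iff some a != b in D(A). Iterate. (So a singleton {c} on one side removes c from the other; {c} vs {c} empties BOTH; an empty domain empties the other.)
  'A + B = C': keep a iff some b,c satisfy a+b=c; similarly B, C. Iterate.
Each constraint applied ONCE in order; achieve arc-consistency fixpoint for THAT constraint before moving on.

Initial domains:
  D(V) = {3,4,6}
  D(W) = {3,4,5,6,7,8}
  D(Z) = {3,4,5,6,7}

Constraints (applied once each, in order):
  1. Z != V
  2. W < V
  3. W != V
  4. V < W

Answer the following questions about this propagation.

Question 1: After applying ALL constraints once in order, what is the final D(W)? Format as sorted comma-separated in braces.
Answer: {5}

Derivation:
Constraint 1 (Z != V) on D(Z)={3,4,5,6,7} D(V)={3,4,6}: no change
Constraint 2 (W < V) on D(W)={3,4,5,6,7,8} D(V)={3,4,6}: W {3,4,5,6,7,8}->{3,4,5}; V {3,4,6}->{4,6}
Constraint 3 (W != V) on D(W)={3,4,5} D(V)={4,6}: no change
Constraint 4 (V < W) on D(V)={4,6} D(W)={3,4,5}: V {4,6}->{4}; W {3,4,5}->{5}
So after all 4 constraints: D(W) = {5}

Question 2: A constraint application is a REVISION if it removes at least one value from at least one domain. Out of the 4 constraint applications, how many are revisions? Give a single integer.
Answer: 2

Derivation:
Constraint 1 (Z != V) on D(Z)={3,4,5,6,7} D(V)={3,4,6}: no change => not a revision
Constraint 2 (W < V) on D(W)={3,4,5,6,7,8} D(V)={3,4,6}: W {3,4,5,6,7,8}->{3,4,5}; V {3,4,6}->{4,6} => REVISION
Constraint 3 (W != V) on D(W)={3,4,5} D(V)={4,6}: no change => not a revision
Constraint 4 (V < W) on D(V)={4,6} D(W)={3,4,5}: V {4,6}->{4}; W {3,4,5}->{5} => REVISION
Total revisions = 2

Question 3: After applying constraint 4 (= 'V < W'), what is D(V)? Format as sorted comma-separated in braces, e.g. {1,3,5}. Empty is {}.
Constraint 1 (Z != V) on D(Z)={3,4,5,6,7} D(V)={3,4,6}: no change
Constraint 2 (W < V) on D(W)={3,4,5,6,7,8} D(V)={3,4,6}: W {3,4,5,6,7,8}->{3,4,5}; V {3,4,6}->{4,6}
Constraint 3 (W != V) on D(W)={3,4,5} D(V)={4,6}: no change
Constraint 4 (V < W) on D(V)={4,6} D(W)={3,4,5}: V {4,6}->{4}; W {3,4,5}->{5}
So after constraint 4: D(V) = {4}

Answer: {4}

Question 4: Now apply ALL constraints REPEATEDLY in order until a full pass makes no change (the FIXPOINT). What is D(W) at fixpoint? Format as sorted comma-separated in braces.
pass 0 (initial): D(W)={3,4,5,6,7,8}
pass 1: V {3,4,6}->{4}; W {3,4,5,6,7,8}->{5}
pass 2: V {4}->{}; W {5}->{}; Z {3,4,5,6,7}->{3,5,6,7}
pass 3: Z {3,5,6,7}->{}
pass 4: no change
Fixpoint after 4 passes: D(W) = {}

Answer: {}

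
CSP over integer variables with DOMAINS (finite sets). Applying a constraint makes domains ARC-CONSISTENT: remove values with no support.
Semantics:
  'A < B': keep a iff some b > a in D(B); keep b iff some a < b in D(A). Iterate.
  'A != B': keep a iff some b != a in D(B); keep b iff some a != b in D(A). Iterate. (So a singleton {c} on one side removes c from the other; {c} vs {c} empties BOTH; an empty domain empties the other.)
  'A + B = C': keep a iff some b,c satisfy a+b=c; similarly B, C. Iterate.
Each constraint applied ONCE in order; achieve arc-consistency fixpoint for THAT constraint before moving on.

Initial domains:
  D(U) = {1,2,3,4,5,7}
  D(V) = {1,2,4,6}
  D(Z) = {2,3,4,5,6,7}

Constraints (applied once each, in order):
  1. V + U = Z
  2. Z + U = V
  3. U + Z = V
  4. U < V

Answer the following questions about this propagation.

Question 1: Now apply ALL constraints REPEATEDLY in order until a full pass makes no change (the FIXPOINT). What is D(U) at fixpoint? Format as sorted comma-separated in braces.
Answer: {}

Derivation:
pass 0 (initial): D(U)={1,2,3,4,5,7}
pass 1: U {1,2,3,4,5,7}->{1,2,3,4}; V {1,2,4,6}->{4,6}; Z {2,3,4,5,6,7}->{2,3,4,5}
pass 2: U {1,2,3,4}->{}; V {4,6}->{}; Z {2,3,4,5}->{}
pass 3: no change
Fixpoint after 3 passes: D(U) = {}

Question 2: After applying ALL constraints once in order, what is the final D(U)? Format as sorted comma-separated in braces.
Answer: {1,2,3,4}

Derivation:
Constraint 1 (V + U = Z) on D(V)={1,2,4,6} D(U)={1,2,3,4,5,7} D(Z)={2,3,4,5,6,7}: U {1,2,3,4,5,7}->{1,2,3,4,5}
Constraint 2 (Z + U = V) on D(Z)={2,3,4,5,6,7} D(U)={1,2,3,4,5} D(V)={1,2,4,6}: Z {2,3,4,5,6,7}->{2,3,4,5}; U {1,2,3,4,5}->{1,2,3,4}; V {1,2,4,6}->{4,6}
Constraint 3 (U + Z = V) on D(U)={1,2,3,4} D(Z)={2,3,4,5} D(V)={4,6}: no change
Constraint 4 (U < V) on D(U)={1,2,3,4} D(V)={4,6}: no change
So after all 4 constraints: D(U) = {1,2,3,4}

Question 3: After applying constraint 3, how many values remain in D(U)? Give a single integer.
Constraint 1 (V + U = Z) on D(V)={1,2,4,6} D(U)={1,2,3,4,5,7} D(Z)={2,3,4,5,6,7}: U {1,2,3,4,5,7}->{1,2,3,4,5}
Constraint 2 (Z + U = V) on D(Z)={2,3,4,5,6,7} D(U)={1,2,3,4,5} D(V)={1,2,4,6}: Z {2,3,4,5,6,7}->{2,3,4,5}; U {1,2,3,4,5}->{1,2,3,4}; V {1,2,4,6}->{4,6}
Constraint 3 (U + Z = V) on D(U)={1,2,3,4} D(Z)={2,3,4,5} D(V)={4,6}: no change
So after constraint 3: D(U)={1,2,3,4}, size = 4

Answer: 4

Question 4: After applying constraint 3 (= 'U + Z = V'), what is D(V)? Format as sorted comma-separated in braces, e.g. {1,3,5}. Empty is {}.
Constraint 1 (V + U = Z) on D(V)={1,2,4,6} D(U)={1,2,3,4,5,7} D(Z)={2,3,4,5,6,7}: U {1,2,3,4,5,7}->{1,2,3,4,5}
Constraint 2 (Z + U = V) on D(Z)={2,3,4,5,6,7} D(U)={1,2,3,4,5} D(V)={1,2,4,6}: Z {2,3,4,5,6,7}->{2,3,4,5}; U {1,2,3,4,5}->{1,2,3,4}; V {1,2,4,6}->{4,6}
Constraint 3 (U + Z = V) on D(U)={1,2,3,4} D(Z)={2,3,4,5} D(V)={4,6}: no change
So after constraint 3: D(V) = {4,6}

Answer: {4,6}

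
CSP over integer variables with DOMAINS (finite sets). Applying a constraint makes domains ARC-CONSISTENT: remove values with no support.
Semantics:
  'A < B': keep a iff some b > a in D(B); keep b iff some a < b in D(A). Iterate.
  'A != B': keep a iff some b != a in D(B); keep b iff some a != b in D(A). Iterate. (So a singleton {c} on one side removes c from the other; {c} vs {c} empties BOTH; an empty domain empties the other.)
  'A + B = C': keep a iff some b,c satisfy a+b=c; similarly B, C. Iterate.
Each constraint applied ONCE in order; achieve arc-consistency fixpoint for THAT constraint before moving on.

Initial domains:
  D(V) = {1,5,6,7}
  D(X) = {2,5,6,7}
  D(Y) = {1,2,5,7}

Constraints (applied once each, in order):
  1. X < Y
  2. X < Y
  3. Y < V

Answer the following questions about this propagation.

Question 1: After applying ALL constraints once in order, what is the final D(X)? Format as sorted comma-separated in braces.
Constraint 1 (X < Y) on D(X)={2,5,6,7} D(Y)={1,2,5,7}: X {2,5,6,7}->{2,5,6}; Y {1,2,5,7}->{5,7}
Constraint 2 (X < Y) on D(X)={2,5,6} D(Y)={5,7}: no change
Constraint 3 (Y < V) on D(Y)={5,7} D(V)={1,5,6,7}: Y {5,7}->{5}; V {1,5,6,7}->{6,7}
So after all 3 constraints: D(X) = {2,5,6}

Answer: {2,5,6}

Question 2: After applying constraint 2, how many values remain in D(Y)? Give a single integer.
Answer: 2

Derivation:
Constraint 1 (X < Y) on D(X)={2,5,6,7} D(Y)={1,2,5,7}: X {2,5,6,7}->{2,5,6}; Y {1,2,5,7}->{5,7}
Constraint 2 (X < Y) on D(X)={2,5,6} D(Y)={5,7}: no change
So after constraint 2: D(Y)={5,7}, size = 2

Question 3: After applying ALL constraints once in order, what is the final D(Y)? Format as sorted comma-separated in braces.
Answer: {5}

Derivation:
Constraint 1 (X < Y) on D(X)={2,5,6,7} D(Y)={1,2,5,7}: X {2,5,6,7}->{2,5,6}; Y {1,2,5,7}->{5,7}
Constraint 2 (X < Y) on D(X)={2,5,6} D(Y)={5,7}: no change
Constraint 3 (Y < V) on D(Y)={5,7} D(V)={1,5,6,7}: Y {5,7}->{5}; V {1,5,6,7}->{6,7}
So after all 3 constraints: D(Y) = {5}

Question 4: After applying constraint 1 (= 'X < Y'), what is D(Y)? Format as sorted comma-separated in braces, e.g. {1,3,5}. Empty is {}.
Constraint 1 (X < Y) on D(X)={2,5,6,7} D(Y)={1,2,5,7}: X {2,5,6,7}->{2,5,6}; Y {1,2,5,7}->{5,7}
So after constraint 1: D(Y) = {5,7}

Answer: {5,7}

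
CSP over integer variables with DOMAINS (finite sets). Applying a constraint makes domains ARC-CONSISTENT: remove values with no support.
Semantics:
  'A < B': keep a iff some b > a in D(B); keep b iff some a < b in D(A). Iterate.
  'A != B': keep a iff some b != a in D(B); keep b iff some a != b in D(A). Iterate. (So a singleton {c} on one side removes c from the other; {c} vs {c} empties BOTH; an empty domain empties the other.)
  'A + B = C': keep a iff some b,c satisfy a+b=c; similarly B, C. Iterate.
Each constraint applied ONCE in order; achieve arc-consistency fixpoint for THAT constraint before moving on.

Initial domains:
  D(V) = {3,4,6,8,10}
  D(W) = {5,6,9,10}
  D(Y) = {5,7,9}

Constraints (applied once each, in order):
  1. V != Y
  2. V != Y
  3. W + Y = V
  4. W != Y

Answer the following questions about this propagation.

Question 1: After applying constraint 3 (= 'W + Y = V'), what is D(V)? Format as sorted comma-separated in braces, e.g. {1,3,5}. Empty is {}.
Answer: {10}

Derivation:
Constraint 1 (V != Y) on D(V)={3,4,6,8,10} D(Y)={5,7,9}: no change
Constraint 2 (V != Y) on D(V)={3,4,6,8,10} D(Y)={5,7,9}: no change
Constraint 3 (W + Y = V) on D(W)={5,6,9,10} D(Y)={5,7,9} D(V)={3,4,6,8,10}: W {5,6,9,10}->{5}; Y {5,7,9}->{5}; V {3,4,6,8,10}->{10}
So after constraint 3: D(V) = {10}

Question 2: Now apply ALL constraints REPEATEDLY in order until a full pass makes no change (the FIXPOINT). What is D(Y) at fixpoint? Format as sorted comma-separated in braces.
pass 0 (initial): D(Y)={5,7,9}
pass 1: V {3,4,6,8,10}->{10}; W {5,6,9,10}->{}; Y {5,7,9}->{}
pass 2: V {10}->{}
pass 3: no change
Fixpoint after 3 passes: D(Y) = {}

Answer: {}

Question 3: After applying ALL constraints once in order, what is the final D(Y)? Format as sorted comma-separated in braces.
Answer: {}

Derivation:
Constraint 1 (V != Y) on D(V)={3,4,6,8,10} D(Y)={5,7,9}: no change
Constraint 2 (V != Y) on D(V)={3,4,6,8,10} D(Y)={5,7,9}: no change
Constraint 3 (W + Y = V) on D(W)={5,6,9,10} D(Y)={5,7,9} D(V)={3,4,6,8,10}: W {5,6,9,10}->{5}; Y {5,7,9}->{5}; V {3,4,6,8,10}->{10}
Constraint 4 (W != Y) on D(W)={5} D(Y)={5}: W {5}->{}; Y {5}->{}
So after all 4 constraints: D(Y) = {}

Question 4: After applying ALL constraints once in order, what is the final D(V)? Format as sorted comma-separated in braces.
Answer: {10}

Derivation:
Constraint 1 (V != Y) on D(V)={3,4,6,8,10} D(Y)={5,7,9}: no change
Constraint 2 (V != Y) on D(V)={3,4,6,8,10} D(Y)={5,7,9}: no change
Constraint 3 (W + Y = V) on D(W)={5,6,9,10} D(Y)={5,7,9} D(V)={3,4,6,8,10}: W {5,6,9,10}->{5}; Y {5,7,9}->{5}; V {3,4,6,8,10}->{10}
Constraint 4 (W != Y) on D(W)={5} D(Y)={5}: W {5}->{}; Y {5}->{}
So after all 4 constraints: D(V) = {10}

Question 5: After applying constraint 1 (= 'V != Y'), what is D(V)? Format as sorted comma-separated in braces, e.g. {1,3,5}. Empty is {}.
Constraint 1 (V != Y) on D(V)={3,4,6,8,10} D(Y)={5,7,9}: no change
So after constraint 1: D(V) = {3,4,6,8,10}

Answer: {3,4,6,8,10}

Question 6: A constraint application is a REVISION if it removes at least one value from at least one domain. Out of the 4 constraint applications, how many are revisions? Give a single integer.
Answer: 2

Derivation:
Constraint 1 (V != Y) on D(V)={3,4,6,8,10} D(Y)={5,7,9}: no change => not a revision
Constraint 2 (V != Y) on D(V)={3,4,6,8,10} D(Y)={5,7,9}: no change => not a revision
Constraint 3 (W + Y = V) on D(W)={5,6,9,10} D(Y)={5,7,9} D(V)={3,4,6,8,10}: W {5,6,9,10}->{5}; Y {5,7,9}->{5}; V {3,4,6,8,10}->{10} => REVISION
Constraint 4 (W != Y) on D(W)={5} D(Y)={5}: W {5}->{}; Y {5}->{} => REVISION
Total revisions = 2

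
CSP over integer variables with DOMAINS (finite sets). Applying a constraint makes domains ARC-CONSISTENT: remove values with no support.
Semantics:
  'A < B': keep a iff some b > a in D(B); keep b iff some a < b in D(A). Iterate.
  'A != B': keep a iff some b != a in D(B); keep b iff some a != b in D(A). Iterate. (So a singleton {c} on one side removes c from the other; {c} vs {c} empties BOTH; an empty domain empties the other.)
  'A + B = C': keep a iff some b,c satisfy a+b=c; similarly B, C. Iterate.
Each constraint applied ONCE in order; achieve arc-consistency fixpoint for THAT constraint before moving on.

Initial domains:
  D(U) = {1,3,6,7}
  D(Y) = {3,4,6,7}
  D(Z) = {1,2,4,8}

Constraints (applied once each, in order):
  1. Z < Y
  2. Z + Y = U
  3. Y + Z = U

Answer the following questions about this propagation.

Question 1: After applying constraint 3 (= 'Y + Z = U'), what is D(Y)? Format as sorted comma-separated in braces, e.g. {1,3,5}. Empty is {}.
Answer: {3,4,6}

Derivation:
Constraint 1 (Z < Y) on D(Z)={1,2,4,8} D(Y)={3,4,6,7}: Z {1,2,4,8}->{1,2,4}
Constraint 2 (Z + Y = U) on D(Z)={1,2,4} D(Y)={3,4,6,7} D(U)={1,3,6,7}: Y {3,4,6,7}->{3,4,6}; U {1,3,6,7}->{6,7}
Constraint 3 (Y + Z = U) on D(Y)={3,4,6} D(Z)={1,2,4} D(U)={6,7}: no change
So after constraint 3: D(Y) = {3,4,6}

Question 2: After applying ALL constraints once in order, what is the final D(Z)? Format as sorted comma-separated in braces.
Constraint 1 (Z < Y) on D(Z)={1,2,4,8} D(Y)={3,4,6,7}: Z {1,2,4,8}->{1,2,4}
Constraint 2 (Z + Y = U) on D(Z)={1,2,4} D(Y)={3,4,6,7} D(U)={1,3,6,7}: Y {3,4,6,7}->{3,4,6}; U {1,3,6,7}->{6,7}
Constraint 3 (Y + Z = U) on D(Y)={3,4,6} D(Z)={1,2,4} D(U)={6,7}: no change
So after all 3 constraints: D(Z) = {1,2,4}

Answer: {1,2,4}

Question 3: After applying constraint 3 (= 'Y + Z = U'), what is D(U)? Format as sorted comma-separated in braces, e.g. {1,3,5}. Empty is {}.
Answer: {6,7}

Derivation:
Constraint 1 (Z < Y) on D(Z)={1,2,4,8} D(Y)={3,4,6,7}: Z {1,2,4,8}->{1,2,4}
Constraint 2 (Z + Y = U) on D(Z)={1,2,4} D(Y)={3,4,6,7} D(U)={1,3,6,7}: Y {3,4,6,7}->{3,4,6}; U {1,3,6,7}->{6,7}
Constraint 3 (Y + Z = U) on D(Y)={3,4,6} D(Z)={1,2,4} D(U)={6,7}: no change
So after constraint 3: D(U) = {6,7}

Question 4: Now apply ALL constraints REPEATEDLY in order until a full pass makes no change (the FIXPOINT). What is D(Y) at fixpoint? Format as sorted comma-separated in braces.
pass 0 (initial): D(Y)={3,4,6,7}
pass 1: U {1,3,6,7}->{6,7}; Y {3,4,6,7}->{3,4,6}; Z {1,2,4,8}->{1,2,4}
pass 2: no change
Fixpoint after 2 passes: D(Y) = {3,4,6}

Answer: {3,4,6}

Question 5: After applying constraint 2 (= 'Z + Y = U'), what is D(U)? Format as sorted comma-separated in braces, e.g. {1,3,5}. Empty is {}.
Answer: {6,7}

Derivation:
Constraint 1 (Z < Y) on D(Z)={1,2,4,8} D(Y)={3,4,6,7}: Z {1,2,4,8}->{1,2,4}
Constraint 2 (Z + Y = U) on D(Z)={1,2,4} D(Y)={3,4,6,7} D(U)={1,3,6,7}: Y {3,4,6,7}->{3,4,6}; U {1,3,6,7}->{6,7}
So after constraint 2: D(U) = {6,7}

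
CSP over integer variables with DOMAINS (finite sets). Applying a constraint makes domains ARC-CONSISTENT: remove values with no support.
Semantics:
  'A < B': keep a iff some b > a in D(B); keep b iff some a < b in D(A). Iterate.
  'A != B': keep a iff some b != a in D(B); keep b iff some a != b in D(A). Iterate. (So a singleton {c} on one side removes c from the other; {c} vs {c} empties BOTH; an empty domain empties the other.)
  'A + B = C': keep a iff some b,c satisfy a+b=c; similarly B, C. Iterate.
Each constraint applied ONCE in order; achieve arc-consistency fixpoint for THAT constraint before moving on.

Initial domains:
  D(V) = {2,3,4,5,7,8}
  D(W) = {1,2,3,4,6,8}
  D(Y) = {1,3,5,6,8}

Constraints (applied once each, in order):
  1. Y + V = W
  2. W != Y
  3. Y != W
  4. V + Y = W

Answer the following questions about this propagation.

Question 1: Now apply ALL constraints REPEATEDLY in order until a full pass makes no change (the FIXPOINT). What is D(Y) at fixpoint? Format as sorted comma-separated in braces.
pass 0 (initial): D(Y)={1,3,5,6,8}
pass 1: V {2,3,4,5,7,8}->{2,3,5,7}; W {1,2,3,4,6,8}->{3,4,6,8}; Y {1,3,5,6,8}->{1,3,5,6}
pass 2: no change
Fixpoint after 2 passes: D(Y) = {1,3,5,6}

Answer: {1,3,5,6}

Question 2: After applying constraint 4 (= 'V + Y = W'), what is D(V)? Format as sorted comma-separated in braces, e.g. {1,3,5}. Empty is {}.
Answer: {2,3,5,7}

Derivation:
Constraint 1 (Y + V = W) on D(Y)={1,3,5,6,8} D(V)={2,3,4,5,7,8} D(W)={1,2,3,4,6,8}: Y {1,3,5,6,8}->{1,3,5,6}; V {2,3,4,5,7,8}->{2,3,5,7}; W {1,2,3,4,6,8}->{3,4,6,8}
Constraint 2 (W != Y) on D(W)={3,4,6,8} D(Y)={1,3,5,6}: no change
Constraint 3 (Y != W) on D(Y)={1,3,5,6} D(W)={3,4,6,8}: no change
Constraint 4 (V + Y = W) on D(V)={2,3,5,7} D(Y)={1,3,5,6} D(W)={3,4,6,8}: no change
So after constraint 4: D(V) = {2,3,5,7}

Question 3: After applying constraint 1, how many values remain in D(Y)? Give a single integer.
Answer: 4

Derivation:
Constraint 1 (Y + V = W) on D(Y)={1,3,5,6,8} D(V)={2,3,4,5,7,8} D(W)={1,2,3,4,6,8}: Y {1,3,5,6,8}->{1,3,5,6}; V {2,3,4,5,7,8}->{2,3,5,7}; W {1,2,3,4,6,8}->{3,4,6,8}
So after constraint 1: D(Y)={1,3,5,6}, size = 4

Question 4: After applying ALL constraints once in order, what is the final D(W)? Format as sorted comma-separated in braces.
Answer: {3,4,6,8}

Derivation:
Constraint 1 (Y + V = W) on D(Y)={1,3,5,6,8} D(V)={2,3,4,5,7,8} D(W)={1,2,3,4,6,8}: Y {1,3,5,6,8}->{1,3,5,6}; V {2,3,4,5,7,8}->{2,3,5,7}; W {1,2,3,4,6,8}->{3,4,6,8}
Constraint 2 (W != Y) on D(W)={3,4,6,8} D(Y)={1,3,5,6}: no change
Constraint 3 (Y != W) on D(Y)={1,3,5,6} D(W)={3,4,6,8}: no change
Constraint 4 (V + Y = W) on D(V)={2,3,5,7} D(Y)={1,3,5,6} D(W)={3,4,6,8}: no change
So after all 4 constraints: D(W) = {3,4,6,8}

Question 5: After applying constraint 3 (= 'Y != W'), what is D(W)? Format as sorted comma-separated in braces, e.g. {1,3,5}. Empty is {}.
Answer: {3,4,6,8}

Derivation:
Constraint 1 (Y + V = W) on D(Y)={1,3,5,6,8} D(V)={2,3,4,5,7,8} D(W)={1,2,3,4,6,8}: Y {1,3,5,6,8}->{1,3,5,6}; V {2,3,4,5,7,8}->{2,3,5,7}; W {1,2,3,4,6,8}->{3,4,6,8}
Constraint 2 (W != Y) on D(W)={3,4,6,8} D(Y)={1,3,5,6}: no change
Constraint 3 (Y != W) on D(Y)={1,3,5,6} D(W)={3,4,6,8}: no change
So after constraint 3: D(W) = {3,4,6,8}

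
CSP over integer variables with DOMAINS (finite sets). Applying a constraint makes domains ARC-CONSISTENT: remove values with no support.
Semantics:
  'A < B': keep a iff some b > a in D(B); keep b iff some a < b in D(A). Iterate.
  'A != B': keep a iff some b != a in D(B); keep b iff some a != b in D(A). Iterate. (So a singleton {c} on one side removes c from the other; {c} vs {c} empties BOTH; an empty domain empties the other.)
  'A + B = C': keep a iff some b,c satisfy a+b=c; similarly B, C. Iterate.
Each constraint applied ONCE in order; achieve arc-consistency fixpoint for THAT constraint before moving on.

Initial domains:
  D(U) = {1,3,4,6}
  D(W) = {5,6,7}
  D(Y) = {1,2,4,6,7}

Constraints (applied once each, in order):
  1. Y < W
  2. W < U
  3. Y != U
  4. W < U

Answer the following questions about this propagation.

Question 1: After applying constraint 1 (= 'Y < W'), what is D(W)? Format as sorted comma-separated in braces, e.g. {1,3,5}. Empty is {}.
Constraint 1 (Y < W) on D(Y)={1,2,4,6,7} D(W)={5,6,7}: Y {1,2,4,6,7}->{1,2,4,6}
So after constraint 1: D(W) = {5,6,7}

Answer: {5,6,7}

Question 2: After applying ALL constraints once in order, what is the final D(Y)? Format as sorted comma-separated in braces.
Answer: {1,2,4}

Derivation:
Constraint 1 (Y < W) on D(Y)={1,2,4,6,7} D(W)={5,6,7}: Y {1,2,4,6,7}->{1,2,4,6}
Constraint 2 (W < U) on D(W)={5,6,7} D(U)={1,3,4,6}: W {5,6,7}->{5}; U {1,3,4,6}->{6}
Constraint 3 (Y != U) on D(Y)={1,2,4,6} D(U)={6}: Y {1,2,4,6}->{1,2,4}
Constraint 4 (W < U) on D(W)={5} D(U)={6}: no change
So after all 4 constraints: D(Y) = {1,2,4}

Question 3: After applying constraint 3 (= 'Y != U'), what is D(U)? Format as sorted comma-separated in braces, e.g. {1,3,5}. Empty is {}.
Answer: {6}

Derivation:
Constraint 1 (Y < W) on D(Y)={1,2,4,6,7} D(W)={5,6,7}: Y {1,2,4,6,7}->{1,2,4,6}
Constraint 2 (W < U) on D(W)={5,6,7} D(U)={1,3,4,6}: W {5,6,7}->{5}; U {1,3,4,6}->{6}
Constraint 3 (Y != U) on D(Y)={1,2,4,6} D(U)={6}: Y {1,2,4,6}->{1,2,4}
So after constraint 3: D(U) = {6}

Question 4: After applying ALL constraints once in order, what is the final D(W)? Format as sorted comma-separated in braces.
Constraint 1 (Y < W) on D(Y)={1,2,4,6,7} D(W)={5,6,7}: Y {1,2,4,6,7}->{1,2,4,6}
Constraint 2 (W < U) on D(W)={5,6,7} D(U)={1,3,4,6}: W {5,6,7}->{5}; U {1,3,4,6}->{6}
Constraint 3 (Y != U) on D(Y)={1,2,4,6} D(U)={6}: Y {1,2,4,6}->{1,2,4}
Constraint 4 (W < U) on D(W)={5} D(U)={6}: no change
So after all 4 constraints: D(W) = {5}

Answer: {5}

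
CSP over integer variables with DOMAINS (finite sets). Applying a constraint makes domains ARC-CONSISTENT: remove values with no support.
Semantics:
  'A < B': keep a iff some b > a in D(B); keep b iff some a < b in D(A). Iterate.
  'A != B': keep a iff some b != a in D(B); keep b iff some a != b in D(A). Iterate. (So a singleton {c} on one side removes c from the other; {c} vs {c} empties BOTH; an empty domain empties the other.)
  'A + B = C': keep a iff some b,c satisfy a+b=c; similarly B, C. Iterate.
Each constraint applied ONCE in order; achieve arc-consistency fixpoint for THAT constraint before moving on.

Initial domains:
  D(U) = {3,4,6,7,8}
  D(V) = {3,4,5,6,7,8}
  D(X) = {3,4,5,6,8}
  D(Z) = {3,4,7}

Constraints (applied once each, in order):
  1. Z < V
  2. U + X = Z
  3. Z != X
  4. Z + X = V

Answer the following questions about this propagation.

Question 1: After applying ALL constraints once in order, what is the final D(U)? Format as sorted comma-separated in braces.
Constraint 1 (Z < V) on D(Z)={3,4,7} D(V)={3,4,5,6,7,8}: V {3,4,5,6,7,8}->{4,5,6,7,8}
Constraint 2 (U + X = Z) on D(U)={3,4,6,7,8} D(X)={3,4,5,6,8} D(Z)={3,4,7}: U {3,4,6,7,8}->{3,4}; X {3,4,5,6,8}->{3,4}; Z {3,4,7}->{7}
Constraint 3 (Z != X) on D(Z)={7} D(X)={3,4}: no change
Constraint 4 (Z + X = V) on D(Z)={7} D(X)={3,4} D(V)={4,5,6,7,8}: Z {7}->{}; X {3,4}->{}; V {4,5,6,7,8}->{}
So after all 4 constraints: D(U) = {3,4}

Answer: {3,4}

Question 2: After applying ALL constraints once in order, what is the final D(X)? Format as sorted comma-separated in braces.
Constraint 1 (Z < V) on D(Z)={3,4,7} D(V)={3,4,5,6,7,8}: V {3,4,5,6,7,8}->{4,5,6,7,8}
Constraint 2 (U + X = Z) on D(U)={3,4,6,7,8} D(X)={3,4,5,6,8} D(Z)={3,4,7}: U {3,4,6,7,8}->{3,4}; X {3,4,5,6,8}->{3,4}; Z {3,4,7}->{7}
Constraint 3 (Z != X) on D(Z)={7} D(X)={3,4}: no change
Constraint 4 (Z + X = V) on D(Z)={7} D(X)={3,4} D(V)={4,5,6,7,8}: Z {7}->{}; X {3,4}->{}; V {4,5,6,7,8}->{}
So after all 4 constraints: D(X) = {}

Answer: {}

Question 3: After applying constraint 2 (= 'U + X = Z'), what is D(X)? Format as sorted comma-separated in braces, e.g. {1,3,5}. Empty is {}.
Constraint 1 (Z < V) on D(Z)={3,4,7} D(V)={3,4,5,6,7,8}: V {3,4,5,6,7,8}->{4,5,6,7,8}
Constraint 2 (U + X = Z) on D(U)={3,4,6,7,8} D(X)={3,4,5,6,8} D(Z)={3,4,7}: U {3,4,6,7,8}->{3,4}; X {3,4,5,6,8}->{3,4}; Z {3,4,7}->{7}
So after constraint 2: D(X) = {3,4}

Answer: {3,4}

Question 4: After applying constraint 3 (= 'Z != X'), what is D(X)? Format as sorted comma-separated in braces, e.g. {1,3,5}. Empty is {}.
Answer: {3,4}

Derivation:
Constraint 1 (Z < V) on D(Z)={3,4,7} D(V)={3,4,5,6,7,8}: V {3,4,5,6,7,8}->{4,5,6,7,8}
Constraint 2 (U + X = Z) on D(U)={3,4,6,7,8} D(X)={3,4,5,6,8} D(Z)={3,4,7}: U {3,4,6,7,8}->{3,4}; X {3,4,5,6,8}->{3,4}; Z {3,4,7}->{7}
Constraint 3 (Z != X) on D(Z)={7} D(X)={3,4}: no change
So after constraint 3: D(X) = {3,4}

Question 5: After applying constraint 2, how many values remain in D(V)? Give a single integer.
Constraint 1 (Z < V) on D(Z)={3,4,7} D(V)={3,4,5,6,7,8}: V {3,4,5,6,7,8}->{4,5,6,7,8}
Constraint 2 (U + X = Z) on D(U)={3,4,6,7,8} D(X)={3,4,5,6,8} D(Z)={3,4,7}: U {3,4,6,7,8}->{3,4}; X {3,4,5,6,8}->{3,4}; Z {3,4,7}->{7}
So after constraint 2: D(V)={4,5,6,7,8}, size = 5

Answer: 5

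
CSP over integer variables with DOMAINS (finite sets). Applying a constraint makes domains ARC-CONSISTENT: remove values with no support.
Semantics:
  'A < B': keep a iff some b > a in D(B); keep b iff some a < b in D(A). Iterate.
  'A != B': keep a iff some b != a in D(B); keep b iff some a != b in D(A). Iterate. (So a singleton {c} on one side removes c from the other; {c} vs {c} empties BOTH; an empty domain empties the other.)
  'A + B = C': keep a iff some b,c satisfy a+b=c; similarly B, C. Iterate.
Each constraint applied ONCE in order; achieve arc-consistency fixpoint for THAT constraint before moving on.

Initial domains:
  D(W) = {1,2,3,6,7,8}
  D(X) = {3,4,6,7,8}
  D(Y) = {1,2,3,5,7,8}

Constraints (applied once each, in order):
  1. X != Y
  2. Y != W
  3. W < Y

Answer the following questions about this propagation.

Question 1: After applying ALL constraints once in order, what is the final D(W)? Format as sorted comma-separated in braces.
Answer: {1,2,3,6,7}

Derivation:
Constraint 1 (X != Y) on D(X)={3,4,6,7,8} D(Y)={1,2,3,5,7,8}: no change
Constraint 2 (Y != W) on D(Y)={1,2,3,5,7,8} D(W)={1,2,3,6,7,8}: no change
Constraint 3 (W < Y) on D(W)={1,2,3,6,7,8} D(Y)={1,2,3,5,7,8}: W {1,2,3,6,7,8}->{1,2,3,6,7}; Y {1,2,3,5,7,8}->{2,3,5,7,8}
So after all 3 constraints: D(W) = {1,2,3,6,7}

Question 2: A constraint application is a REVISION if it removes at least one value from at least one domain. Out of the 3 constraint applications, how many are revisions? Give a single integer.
Answer: 1

Derivation:
Constraint 1 (X != Y) on D(X)={3,4,6,7,8} D(Y)={1,2,3,5,7,8}: no change => not a revision
Constraint 2 (Y != W) on D(Y)={1,2,3,5,7,8} D(W)={1,2,3,6,7,8}: no change => not a revision
Constraint 3 (W < Y) on D(W)={1,2,3,6,7,8} D(Y)={1,2,3,5,7,8}: W {1,2,3,6,7,8}->{1,2,3,6,7}; Y {1,2,3,5,7,8}->{2,3,5,7,8} => REVISION
Total revisions = 1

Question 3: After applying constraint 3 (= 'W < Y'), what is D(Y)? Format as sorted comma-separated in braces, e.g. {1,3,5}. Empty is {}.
Constraint 1 (X != Y) on D(X)={3,4,6,7,8} D(Y)={1,2,3,5,7,8}: no change
Constraint 2 (Y != W) on D(Y)={1,2,3,5,7,8} D(W)={1,2,3,6,7,8}: no change
Constraint 3 (W < Y) on D(W)={1,2,3,6,7,8} D(Y)={1,2,3,5,7,8}: W {1,2,3,6,7,8}->{1,2,3,6,7}; Y {1,2,3,5,7,8}->{2,3,5,7,8}
So after constraint 3: D(Y) = {2,3,5,7,8}

Answer: {2,3,5,7,8}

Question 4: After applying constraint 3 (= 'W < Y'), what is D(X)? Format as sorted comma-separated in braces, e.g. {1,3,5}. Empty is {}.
Answer: {3,4,6,7,8}

Derivation:
Constraint 1 (X != Y) on D(X)={3,4,6,7,8} D(Y)={1,2,3,5,7,8}: no change
Constraint 2 (Y != W) on D(Y)={1,2,3,5,7,8} D(W)={1,2,3,6,7,8}: no change
Constraint 3 (W < Y) on D(W)={1,2,3,6,7,8} D(Y)={1,2,3,5,7,8}: W {1,2,3,6,7,8}->{1,2,3,6,7}; Y {1,2,3,5,7,8}->{2,3,5,7,8}
So after constraint 3: D(X) = {3,4,6,7,8}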